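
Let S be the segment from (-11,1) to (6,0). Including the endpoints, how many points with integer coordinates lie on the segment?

The number of lattice points on a segment between lattice points is gcd(|Δx|,|Δy|) + 1 = gcd(17,1) + 1 = 1 + 1 = 2.

2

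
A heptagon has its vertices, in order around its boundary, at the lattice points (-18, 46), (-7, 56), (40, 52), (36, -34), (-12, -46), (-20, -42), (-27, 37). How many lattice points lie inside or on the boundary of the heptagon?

The shoelace formula gives twice the area as |[(-18)·56 − (-7)·46] + [(-7)·52 − 40·56] + [40·(-34) − 36·52] + [36·(-46) − (-12)·(-34)] + [(-12)·(-42) − (-20)·(-46)] + [(-20)·37 − (-27)·(-42)] + [(-27)·46 − (-18)·37]| = 11452, so the area is 5726.
Summing gcd(|Δx|,|Δy|) over the edges gives the boundary count: gcd(11,10) + gcd(47,4) + gcd(4,86) + gcd(48,12) + gcd(8,4) + gcd(7,79) + gcd(9,9) = 1+1+2+12+4+1+9 = 30.
Pick's theorem gives I = A − B/2 + 1 = 5726 − 30/2 + 1 = 5712, so the closed region contains I + B = 5712 + 30 = 5742 lattice points.

5742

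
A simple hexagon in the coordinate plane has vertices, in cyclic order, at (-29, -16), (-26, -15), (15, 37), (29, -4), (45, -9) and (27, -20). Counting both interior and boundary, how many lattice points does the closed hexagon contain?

1806

Using the shoelace formula, 2A = |((-29)·(-15) − (-26)·(-16)) + ((-26)·37 − 15·(-15)) + (15·(-4) − 29·37) + (29·(-9) − 45·(-4)) + (45·(-20) − 27·(-9)) + (27·(-16) − (-29)·(-20))| = 3601, so the area is 3601/2.
The number of boundary lattice points is Σ gcd(|Δx|,|Δy|) = gcd(3,1) + gcd(41,52) + gcd(14,41) + gcd(16,5) + gcd(18,11) + gcd(56,4) = 1+1+1+1+1+4 = 9.
Pick's theorem gives I = A − B/2 + 1 = 3601/2 − 9/2 + 1 = 1797, so the closed region contains I + B = 1797 + 9 = 1806 lattice points.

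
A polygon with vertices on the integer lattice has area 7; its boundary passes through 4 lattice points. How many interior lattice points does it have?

6

From Pick's theorem, I = A − B/2 + 1 = 7 − 4/2 + 1 = 6.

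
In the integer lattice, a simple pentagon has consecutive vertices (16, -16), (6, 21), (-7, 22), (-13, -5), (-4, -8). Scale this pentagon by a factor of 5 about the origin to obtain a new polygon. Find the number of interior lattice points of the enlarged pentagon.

16321

The shoelace formula gives twice the area as |[16·21 − 6·(-16)] + [6·22 − (-7)·21] + [(-7)·(-5) − (-13)·22] + [(-13)·(-8) − (-4)·(-5)] + [(-4)·(-16) − 16·(-8)]| = 1308, so the area is 654.
Summing gcd(|Δx|,|Δy|) over the edges gives the boundary count: gcd(10,37) + gcd(13,1) + gcd(6,27) + gcd(9,3) + gcd(20,8) = 1+1+3+3+4 = 12.
Scaling by 5 multiplies the area by 5² = 25 (so the new area is 16350) and multiplies the boundary lattice-point count by 5, giving 60.
By Pick's theorem, the interior count of the dilated polygon is 16350 − 60/2 + 1 = 16321.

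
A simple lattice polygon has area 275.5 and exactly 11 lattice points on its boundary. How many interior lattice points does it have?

Pick's theorem A = I + B/2 − 1 rearranges to I = A − B/2 + 1 = 275.5 − 11/2 + 1 = 271.

271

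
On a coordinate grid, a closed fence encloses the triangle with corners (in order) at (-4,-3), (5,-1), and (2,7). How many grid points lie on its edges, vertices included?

Along each edge there are gcd(|Δx|,|Δy|)+1 lattice points, so counting each shared vertex once the boundary has gcd(9,2) + gcd(3,8) + gcd(6,10) = 1+1+2 = 4.

4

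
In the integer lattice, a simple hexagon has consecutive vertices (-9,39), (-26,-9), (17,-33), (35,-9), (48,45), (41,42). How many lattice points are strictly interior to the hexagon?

Using the shoelace formula, 2A = |((-9)·(-9) − (-26)·39) + ((-26)·(-33) − 17·(-9)) + (17·(-9) − 35·(-33)) + (35·45 − 48·(-9)) + (48·42 − 41·45) + (41·39 − (-9)·42)| = 7263, so the area is 3631.5.
Summing gcd(|Δx|,|Δy|) over the edges gives the boundary count: gcd(17,48) + gcd(43,24) + gcd(18,24) + gcd(13,54) + gcd(7,3) + gcd(50,3) = 1+1+6+1+1+1 = 11.
By Pick's theorem A = I + B/2 − 1, so I = 3631.5 − 11/2 + 1 = 3627.

3627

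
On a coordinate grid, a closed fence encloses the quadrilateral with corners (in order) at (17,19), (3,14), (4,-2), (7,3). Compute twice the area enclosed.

227

By the shoelace formula, twice the signed area is |(17·14 − 3·19) + (3·(-2) − 4·14) + (4·3 − 7·(-2)) + (7·19 − 17·3)| = 227, so the area is 113.5.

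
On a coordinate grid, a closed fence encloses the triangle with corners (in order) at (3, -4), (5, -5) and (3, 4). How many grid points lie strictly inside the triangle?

4

The shoelace formula gives twice the area as |(3·(-5) − 5·(-4)) + (5·4 − 3·(-5)) + (3·(-4) − 3·4)| = 16, so the area is 8.
Summing gcd(|Δx|,|Δy|) over the edges gives the boundary count: gcd(2,1) + gcd(2,9) + gcd(0,8) = 1+1+8 = 10.
By Pick's theorem A = I + B/2 − 1, so I = 8 − 10/2 + 1 = 4.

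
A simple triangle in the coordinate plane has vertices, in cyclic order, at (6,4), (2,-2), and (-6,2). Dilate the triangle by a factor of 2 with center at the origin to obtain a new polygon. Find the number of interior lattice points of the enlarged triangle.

Using the shoelace formula, 2A = |(6·(-2) − 2·4) + (2·2 − (-6)·(-2)) + ((-6)·4 − 6·2)| = 64, so the area is 32.
Along each edge there are gcd(|Δx|,|Δy|)+1 lattice points, so counting each shared vertex once the boundary has gcd(4,6) + gcd(8,4) + gcd(12,2) = 2+4+2 = 8.
Scaling by 2 multiplies the area by 2² = 4 (so the new area is 128) and multiplies the boundary lattice-point count by 2, giving 16.
By Pick's theorem, the interior count of the dilated polygon is 128 − 16/2 + 1 = 121.

121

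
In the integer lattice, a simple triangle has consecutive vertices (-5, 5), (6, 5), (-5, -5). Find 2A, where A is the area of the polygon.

Using the shoelace formula, 2A = |[(-5)·5 − 6·5] + [6·(-5) − (-5)·5] + [(-5)·5 − (-5)·(-5)]| = 110, so the area is 55.

110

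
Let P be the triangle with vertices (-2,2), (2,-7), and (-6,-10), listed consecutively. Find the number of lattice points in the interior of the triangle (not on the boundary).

Using the shoelace formula, 2A = |[(-2)·(-7) − 2·2] + [2·(-10) − (-6)·(-7)] + [(-6)·2 − (-2)·(-10)]| = 84, so the area is 42.
Summing gcd(|Δx|,|Δy|) over the edges gives the boundary count: gcd(4,9) + gcd(8,3) + gcd(4,12) = 1+1+4 = 6.
By Pick's theorem A = I + B/2 − 1, so I = 42 − 6/2 + 1 = 40.

40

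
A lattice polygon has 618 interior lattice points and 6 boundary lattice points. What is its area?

By Pick's theorem, A = I + B/2 − 1 = 618 + 6/2 − 1 = 620.

620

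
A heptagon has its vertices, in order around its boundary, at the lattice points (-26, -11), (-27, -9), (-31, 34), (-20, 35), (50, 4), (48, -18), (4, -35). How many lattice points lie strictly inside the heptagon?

3569

By the shoelace formula, twice the signed area is |((-26)·(-9) − (-27)·(-11)) + ((-27)·34 − (-31)·(-9)) + ((-31)·35 − (-20)·34) + ((-20)·4 − 50·35) + (50·(-18) − 48·4) + (48·(-35) − 4·(-18)) + (4·(-11) − (-26)·(-35))| = 7149, so the area is 3574.5.
Along each edge there are gcd(|Δx|,|Δy|)+1 lattice points, so counting each shared vertex once the boundary has gcd(1,2) + gcd(4,43) + gcd(11,1) + gcd(70,31) + gcd(2,22) + gcd(44,17) + gcd(30,24) = 1+1+1+1+2+1+6 = 13.
By Pick's theorem A = I + B/2 − 1, so I = 3574.5 − 13/2 + 1 = 3569.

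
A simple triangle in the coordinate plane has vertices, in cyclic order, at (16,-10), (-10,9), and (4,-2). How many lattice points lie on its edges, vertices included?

Along each edge there are gcd(|Δx|,|Δy|)+1 lattice points, so counting each shared vertex once the boundary has gcd(26,19) + gcd(14,11) + gcd(12,8) = 1+1+4 = 6.

6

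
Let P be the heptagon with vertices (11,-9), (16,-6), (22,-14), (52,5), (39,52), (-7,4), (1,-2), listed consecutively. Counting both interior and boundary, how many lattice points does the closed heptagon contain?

1944

By the shoelace formula, twice the signed area is |[11·(-6) − 16·(-9)] + [16·(-14) − 22·(-6)] + [22·5 − 52·(-14)] + [52·52 − 39·5] + [39·4 − (-7)·52] + [(-7)·(-2) − 1·4] + [1·(-9) − 11·(-2)]| = 3876, so the area is 1938.
Summing gcd(|Δx|,|Δy|) over the edges gives the boundary count: gcd(5,3) + gcd(6,8) + gcd(30,19) + gcd(13,47) + gcd(46,48) + gcd(8,6) + gcd(10,7) = 1+2+1+1+2+2+1 = 10.
Pick's theorem gives I = A − B/2 + 1 = 1938 − 10/2 + 1 = 1934, so the closed region contains I + B = 1934 + 10 = 1944 lattice points.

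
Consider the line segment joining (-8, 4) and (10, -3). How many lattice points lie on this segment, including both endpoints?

2

The number of lattice points on a segment between lattice points is gcd(|Δx|,|Δy|) + 1 = gcd(18,7) + 1 = 1 + 1 = 2.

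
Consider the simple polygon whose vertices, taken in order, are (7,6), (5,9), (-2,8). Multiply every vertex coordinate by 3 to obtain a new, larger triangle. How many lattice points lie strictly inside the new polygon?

100

The shoelace formula gives twice the area as |(7·9 − 5·6) + (5·8 − (-2)·9) + ((-2)·6 − 7·8)| = 23, so the area is 23/2.
The number of boundary lattice points is Σ gcd(|Δx|,|Δy|) = gcd(2,3) + gcd(7,1) + gcd(9,2) = 1+1+1 = 3.
Scaling by 3 multiplies the area by 3² = 9 (so the new area is 207/2) and multiplies the boundary lattice-point count by 3, giving 9.
By Pick's theorem, the interior count of the dilated polygon is 207/2 − 9/2 + 1 = 100.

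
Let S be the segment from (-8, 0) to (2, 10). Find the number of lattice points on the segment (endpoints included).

11

The number of lattice points on a segment between lattice points is gcd(|Δx|,|Δy|) + 1 = gcd(10,10) + 1 = 10 + 1 = 11.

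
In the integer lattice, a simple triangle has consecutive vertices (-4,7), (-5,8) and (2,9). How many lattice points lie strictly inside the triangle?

Using the shoelace formula, 2A = |[(-4)·8 − (-5)·7] + [(-5)·9 − 2·8] + [2·7 − (-4)·9]| = 8, so the area is 4.
The number of boundary lattice points is Σ gcd(|Δx|,|Δy|) = gcd(1,1) + gcd(7,1) + gcd(6,2) = 1+1+2 = 4.
Pick's theorem gives I = A − B/2 + 1 = 4 − 4/2 + 1 = 3.

3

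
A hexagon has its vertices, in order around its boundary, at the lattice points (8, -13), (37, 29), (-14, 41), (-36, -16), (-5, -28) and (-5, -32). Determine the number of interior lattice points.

2798

Using the shoelace formula, 2A = |(8·29 − 37·(-13)) + (37·41 − (-14)·29) + ((-14)·(-16) − (-36)·41) + ((-36)·(-28) − (-5)·(-16)) + ((-5)·(-32) − (-5)·(-28)) + ((-5)·(-13) − 8·(-32))| = 5605, so the area is 2802.5.
Summing gcd(|Δx|,|Δy|) over the edges gives the boundary count: gcd(29,42) + gcd(51,12) + gcd(22,57) + gcd(31,12) + gcd(0,4) + gcd(13,19) = 1+3+1+1+4+1 = 11.
Pick's theorem gives I = A − B/2 + 1 = 2802.5 − 11/2 + 1 = 2798.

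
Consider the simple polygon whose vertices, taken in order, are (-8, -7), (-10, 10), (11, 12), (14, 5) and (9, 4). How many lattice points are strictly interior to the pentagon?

Using the shoelace formula, 2A = |[(-8)·10 − (-10)·(-7)] + [(-10)·12 − 11·10] + [11·5 − 14·12] + [14·4 − 9·5] + [9·(-7) − (-8)·4]| = 513, so the area is 513/2.
The number of boundary lattice points is Σ gcd(|Δx|,|Δy|) = gcd(2,17) + gcd(21,2) + gcd(3,7) + gcd(5,1) + gcd(17,11) = 1+1+1+1+1 = 5.
By Pick's theorem A = I + B/2 − 1, so I = 513/2 − 5/2 + 1 = 255.

255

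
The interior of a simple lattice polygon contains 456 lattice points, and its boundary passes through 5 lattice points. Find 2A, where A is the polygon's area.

915

Pick's theorem states A = I + B/2 − 1, so A = 456 + 5/2 − 1 = 915/2.
Hence 2A = 915.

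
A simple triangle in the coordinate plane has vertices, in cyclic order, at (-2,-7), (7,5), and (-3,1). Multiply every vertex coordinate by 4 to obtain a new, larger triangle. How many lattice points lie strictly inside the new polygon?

661

By the shoelace formula, twice the signed area is |[(-2)·5 − 7·(-7)] + [7·1 − (-3)·5] + [(-3)·(-7) − (-2)·1]| = 84, so the area is 42.
Along each edge there are gcd(|Δx|,|Δy|)+1 lattice points, so counting each shared vertex once the boundary has gcd(9,12) + gcd(10,4) + gcd(1,8) = 3+2+1 = 6.
Scaling by 4 multiplies the area by 4² = 16 (so the new area is 672) and multiplies the boundary lattice-point count by 4, giving 24.
By Pick's theorem, the interior count of the dilated polygon is 672 − 24/2 + 1 = 661.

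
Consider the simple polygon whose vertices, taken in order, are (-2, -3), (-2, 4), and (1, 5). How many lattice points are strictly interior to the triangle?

Using the shoelace formula, 2A = |((-2)·4 − (-2)·(-3)) + ((-2)·5 − 1·4) + (1·(-3) − (-2)·5)| = 21, so the area is 21/2.
The number of boundary lattice points is Σ gcd(|Δx|,|Δy|) = gcd(0,7) + gcd(3,1) + gcd(3,8) = 7+1+1 = 9.
Pick's theorem gives I = A − B/2 + 1 = 21/2 − 9/2 + 1 = 7.

7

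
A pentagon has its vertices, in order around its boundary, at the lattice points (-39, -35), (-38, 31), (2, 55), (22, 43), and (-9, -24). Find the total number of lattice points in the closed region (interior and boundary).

The shoelace formula gives twice the area as |((-39)·31 − (-38)·(-35)) + ((-38)·55 − 2·31) + (2·43 − 22·55) + (22·(-24) − (-9)·43) + ((-9)·(-35) − (-39)·(-24))| = 6577, so the area is 6577/2.
Along each edge there are gcd(|Δx|,|Δy|)+1 lattice points, so counting each shared vertex once the boundary has gcd(1,66) + gcd(40,24) + gcd(20,12) + gcd(31,67) + gcd(30,11) = 1+8+4+1+1 = 15.
Pick's theorem gives I = A − B/2 + 1 = 6577/2 − 15/2 + 1 = 3282, so the closed region contains I + B = 3282 + 15 = 3297 lattice points.

3297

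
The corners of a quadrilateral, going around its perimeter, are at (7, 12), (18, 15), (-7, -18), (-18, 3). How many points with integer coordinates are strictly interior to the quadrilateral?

By the shoelace formula, twice the signed area is |(7·15 − 18·12) + (18·(-18) − (-7)·15) + ((-7)·3 − (-18)·(-18)) + ((-18)·12 − 7·3)| = 912, so the area is 456.
The number of boundary lattice points is Σ gcd(|Δx|,|Δy|) = gcd(11,3) + gcd(25,33) + gcd(11,21) + gcd(25,9) = 1+1+1+1 = 4.
Pick's theorem gives I = A − B/2 + 1 = 456 − 4/2 + 1 = 455.

455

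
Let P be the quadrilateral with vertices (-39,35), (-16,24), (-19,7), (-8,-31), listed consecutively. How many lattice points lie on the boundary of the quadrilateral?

4

The number of boundary lattice points is Σ gcd(|Δx|,|Δy|) = gcd(23,11) + gcd(3,17) + gcd(11,38) + gcd(31,66) = 1+1+1+1 = 4.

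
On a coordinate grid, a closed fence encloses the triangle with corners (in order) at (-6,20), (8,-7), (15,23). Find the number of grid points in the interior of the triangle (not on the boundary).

303

The shoelace formula gives twice the area as |[(-6)·(-7) − 8·20] + [8·23 − 15·(-7)] + [15·20 − (-6)·23]| = 609, so the area is 304.5.
Summing gcd(|Δx|,|Δy|) over the edges gives the boundary count: gcd(14,27) + gcd(7,30) + gcd(21,3) = 1+1+3 = 5.
Pick's theorem gives I = A − B/2 + 1 = 304.5 − 5/2 + 1 = 303.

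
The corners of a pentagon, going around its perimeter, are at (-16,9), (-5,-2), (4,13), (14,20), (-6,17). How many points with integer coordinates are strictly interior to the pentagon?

239

By the shoelace formula, twice the signed area is |[(-16)·(-2) − (-5)·9] + [(-5)·13 − 4·(-2)] + [4·20 − 14·13] + [14·17 − (-6)·20] + [(-6)·9 − (-16)·17]| = 494, so the area is 247.
Along each edge there are gcd(|Δx|,|Δy|)+1 lattice points, so counting each shared vertex once the boundary has gcd(11,11) + gcd(9,15) + gcd(10,7) + gcd(20,3) + gcd(10,8) = 11+3+1+1+2 = 18.
Pick's theorem gives I = A − B/2 + 1 = 247 − 18/2 + 1 = 239.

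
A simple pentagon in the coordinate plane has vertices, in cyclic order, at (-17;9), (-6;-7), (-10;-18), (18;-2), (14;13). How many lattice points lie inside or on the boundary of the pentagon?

587

The shoelace formula gives twice the area as |[(-17)·(-7) − (-6)·9] + [(-6)·(-18) − (-10)·(-7)] + [(-10)·(-2) − 18·(-18)] + [18·13 − 14·(-2)] + [14·9 − (-17)·13]| = 1164, so the area is 582.
Summing gcd(|Δx|,|Δy|) over the edges gives the boundary count: gcd(11,16) + gcd(4,11) + gcd(28,16) + gcd(4,15) + gcd(31,4) = 1+1+4+1+1 = 8.
Pick's theorem gives I = A − B/2 + 1 = 582 − 8/2 + 1 = 579, so the closed region contains I + B = 579 + 8 = 587 lattice points.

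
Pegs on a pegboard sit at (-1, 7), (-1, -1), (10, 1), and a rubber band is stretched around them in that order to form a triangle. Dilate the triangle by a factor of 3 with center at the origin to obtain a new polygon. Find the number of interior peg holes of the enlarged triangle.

The shoelace formula gives twice the area as |[(-1)·(-1) − (-1)·7] + [(-1)·1 − 10·(-1)] + [10·7 − (-1)·1]| = 88, so the area is 44.
The number of boundary lattice points is Σ gcd(|Δx|,|Δy|) = gcd(0,8) + gcd(11,2) + gcd(11,6) = 8+1+1 = 10.
Scaling by 3 multiplies the area by 3² = 9 (so the new area is 396) and multiplies the boundary lattice-point count by 3, giving 30.
By Pick's theorem, the interior count of the dilated polygon is 396 − 30/2 + 1 = 382.

382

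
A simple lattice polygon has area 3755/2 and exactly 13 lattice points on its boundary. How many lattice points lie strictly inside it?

1872

Pick's theorem A = I + B/2 − 1 rearranges to I = A − B/2 + 1 = 3755/2 − 13/2 + 1 = 1872.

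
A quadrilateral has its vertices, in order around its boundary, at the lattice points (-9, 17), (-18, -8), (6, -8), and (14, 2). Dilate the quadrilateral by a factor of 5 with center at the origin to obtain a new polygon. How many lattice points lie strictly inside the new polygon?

Using the shoelace formula, 2A = |[(-9)·(-8) − (-18)·17] + [(-18)·(-8) − 6·(-8)] + [6·2 − 14·(-8)] + [14·17 − (-9)·2]| = 950, so the area is 475.
The number of boundary lattice points is Σ gcd(|Δx|,|Δy|) = gcd(9,25) + gcd(24,0) + gcd(8,10) + gcd(23,15) = 1+24+2+1 = 28.
Scaling by 5 multiplies the area by 5² = 25 (so the new area is 11875) and multiplies the boundary lattice-point count by 5, giving 140.
By Pick's theorem, the interior count of the dilated polygon is 11875 − 140/2 + 1 = 11806.

11806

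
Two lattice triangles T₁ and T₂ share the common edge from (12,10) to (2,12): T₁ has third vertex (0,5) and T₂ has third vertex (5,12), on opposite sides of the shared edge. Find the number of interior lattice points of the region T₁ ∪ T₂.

38

The union is the simple quadrilateral with vertices (12,10), (0,5), (2,12), (5,12) in order.
By the shoelace formula, twice the signed area is |(12·5 − 0·10) + (0·12 − 2·5) + (2·12 − 5·12) + (5·10 − 12·12)| = 80, so the area is 40.
Along each edge there are gcd(|Δx|,|Δy|)+1 lattice points, so counting each shared vertex once the boundary has gcd(12,5) + gcd(2,7) + gcd(3,0) + gcd(7,2) = 1+1+3+1 = 6.
By Pick's theorem I = A − B/2 + 1 = 40 − 6/2 + 1 = 38.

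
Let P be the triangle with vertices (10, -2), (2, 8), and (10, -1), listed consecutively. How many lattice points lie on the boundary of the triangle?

Summing gcd(|Δx|,|Δy|) over the edges gives the boundary count: gcd(8,10) + gcd(8,9) + gcd(0,1) = 2+1+1 = 4.

4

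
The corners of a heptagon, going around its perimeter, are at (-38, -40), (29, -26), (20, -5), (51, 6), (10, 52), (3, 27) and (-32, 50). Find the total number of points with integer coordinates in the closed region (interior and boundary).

The shoelace formula gives twice the area as |[(-38)·(-26) − 29·(-40)] + [29·(-5) − 20·(-26)] + [20·6 − 51·(-5)] + [51·52 − 10·6] + [10·27 − 3·52] + [3·50 − (-32)·27] + [(-32)·(-40) − (-38)·50]| = 9798, so the area is 4899.
Along each edge there are gcd(|Δx|,|Δy|)+1 lattice points, so counting each shared vertex once the boundary has gcd(67,14) + gcd(9,21) + gcd(31,11) + gcd(41,46) + gcd(7,25) + gcd(35,23) + gcd(6,90) = 1+3+1+1+1+1+6 = 14.
Pick's theorem gives I = A − B/2 + 1 = 4899 − 14/2 + 1 = 4893, so the closed region contains I + B = 4893 + 14 = 4907 lattice points.

4907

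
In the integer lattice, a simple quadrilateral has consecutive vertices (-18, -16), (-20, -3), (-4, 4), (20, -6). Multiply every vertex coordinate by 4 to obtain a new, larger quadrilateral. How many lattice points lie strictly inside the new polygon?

Using the shoelace formula, 2A = |((-18)·(-3) − (-20)·(-16)) + ((-20)·4 − (-4)·(-3)) + ((-4)·(-6) − 20·4) + (20·(-16) − (-18)·(-6))| = 842, so the area is 421.
The number of boundary lattice points is Σ gcd(|Δx|,|Δy|) = gcd(2,13) + gcd(16,7) + gcd(24,10) + gcd(38,10) = 1+1+2+2 = 6.
Scaling by 4 multiplies the area by 4² = 16 (so the new area is 6736) and multiplies the boundary lattice-point count by 4, giving 24.
By Pick's theorem, the interior count of the dilated polygon is 6736 − 24/2 + 1 = 6725.

6725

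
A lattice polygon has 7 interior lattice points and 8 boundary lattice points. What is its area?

By Pick's theorem, A = I + B/2 − 1 = 7 + 8/2 − 1 = 10.

10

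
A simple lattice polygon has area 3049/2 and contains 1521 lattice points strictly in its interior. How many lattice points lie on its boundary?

9

Pick's theorem gives A = I + B/2 − 1, so B = 2(A − I + 1) = 2(3049/2 − 1521 + 1) = 9.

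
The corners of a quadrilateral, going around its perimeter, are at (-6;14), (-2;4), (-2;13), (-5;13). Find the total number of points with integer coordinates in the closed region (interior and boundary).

The shoelace formula gives twice the area as |((-6)·4 − (-2)·14) + ((-2)·13 − (-2)·4) + ((-2)·13 − (-5)·13) + ((-5)·14 − (-6)·13)| = 33, so the area is 33/2.
The number of boundary lattice points is Σ gcd(|Δx|,|Δy|) = gcd(4,10) + gcd(0,9) + gcd(3,0) + gcd(1,1) = 2+9+3+1 = 15.
Pick's theorem gives I = A − B/2 + 1 = 33/2 − 15/2 + 1 = 10, so the closed region contains I + B = 10 + 15 = 25 lattice points.

25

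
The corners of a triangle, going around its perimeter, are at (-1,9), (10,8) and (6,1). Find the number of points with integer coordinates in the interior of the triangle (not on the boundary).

The shoelace formula gives twice the area as |[(-1)·8 − 10·9] + [10·1 − 6·8] + [6·9 − (-1)·1]| = 81, so the area is 40.5.
Summing gcd(|Δx|,|Δy|) over the edges gives the boundary count: gcd(11,1) + gcd(4,7) + gcd(7,8) = 1+1+1 = 3.
By Pick's theorem A = I + B/2 − 1, so I = 40.5 − 3/2 + 1 = 40.

40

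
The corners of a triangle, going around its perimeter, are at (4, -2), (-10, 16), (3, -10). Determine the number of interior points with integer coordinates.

Using the shoelace formula, 2A = |(4·16 − (-10)·(-2)) + ((-10)·(-10) − 3·16) + (3·(-2) − 4·(-10))| = 130, so the area is 65.
Along each edge there are gcd(|Δx|,|Δy|)+1 lattice points, so counting each shared vertex once the boundary has gcd(14,18) + gcd(13,26) + gcd(1,8) = 2+13+1 = 16.
By Pick's theorem A = I + B/2 − 1, so I = 65 − 16/2 + 1 = 58.

58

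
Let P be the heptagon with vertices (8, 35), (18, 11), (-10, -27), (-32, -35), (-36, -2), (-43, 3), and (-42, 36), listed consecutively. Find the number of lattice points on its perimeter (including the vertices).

10

The number of boundary lattice points is Σ gcd(|Δx|,|Δy|) = gcd(10,24) + gcd(28,38) + gcd(22,8) + gcd(4,33) + gcd(7,5) + gcd(1,33) + gcd(50,1) = 2+2+2+1+1+1+1 = 10.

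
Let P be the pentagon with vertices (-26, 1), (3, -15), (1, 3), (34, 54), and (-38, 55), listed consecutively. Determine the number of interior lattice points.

2833

Using the shoelace formula, 2A = |((-26)·(-15) − 3·1) + (3·3 − 1·(-15)) + (1·54 − 34·3) + (34·55 − (-38)·54) + ((-38)·1 − (-26)·55)| = 5677, so the area is 5677/2.
The number of boundary lattice points is Σ gcd(|Δx|,|Δy|) = gcd(29,16) + gcd(2,18) + gcd(33,51) + gcd(72,1) + gcd(12,54) = 1+2+3+1+6 = 13.
By Pick's theorem A = I + B/2 − 1, so I = 5677/2 − 13/2 + 1 = 2833.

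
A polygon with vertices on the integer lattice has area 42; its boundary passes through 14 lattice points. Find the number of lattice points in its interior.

36

From Pick's theorem, I = A − B/2 + 1 = 42 − 14/2 + 1 = 36.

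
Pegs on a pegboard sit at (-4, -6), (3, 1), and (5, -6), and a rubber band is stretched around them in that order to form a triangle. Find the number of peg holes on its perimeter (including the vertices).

Along each edge there are gcd(|Δx|,|Δy|)+1 lattice points, so counting each shared vertex once the boundary has gcd(7,7) + gcd(2,7) + gcd(9,0) = 7+1+9 = 17.

17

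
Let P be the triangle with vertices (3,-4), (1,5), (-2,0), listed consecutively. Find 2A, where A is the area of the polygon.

37

By the shoelace formula, twice the signed area is |(3·5 − 1·(-4)) + (1·0 − (-2)·5) + ((-2)·(-4) − 3·0)| = 37, so the area is 18.5.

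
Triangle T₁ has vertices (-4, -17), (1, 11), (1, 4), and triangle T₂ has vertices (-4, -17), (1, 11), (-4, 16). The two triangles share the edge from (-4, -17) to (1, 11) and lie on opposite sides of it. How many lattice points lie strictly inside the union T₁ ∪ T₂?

The union is the simple quadrilateral with vertices (-4, -17), (1, 4), (1, 11), (-4, 16) in order.
By the shoelace formula, twice the signed area is |[(-4)·4 − 1·(-17)] + [1·11 − 1·4] + [1·16 − (-4)·11] + [(-4)·(-17) − (-4)·16]| = 200, so the area is 100.
Along each edge there are gcd(|Δx|,|Δy|)+1 lattice points, so counting each shared vertex once the boundary has gcd(5,21) + gcd(0,7) + gcd(5,5) + gcd(0,33) = 1+7+5+33 = 46.
By Pick's theorem I = A − B/2 + 1 = 100 − 46/2 + 1 = 78.

78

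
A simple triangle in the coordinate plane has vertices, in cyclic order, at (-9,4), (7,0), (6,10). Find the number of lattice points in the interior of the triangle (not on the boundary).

75

By the shoelace formula, twice the signed area is |((-9)·0 − 7·4) + (7·10 − 6·0) + (6·4 − (-9)·10)| = 156, so the area is 78.
Along each edge there are gcd(|Δx|,|Δy|)+1 lattice points, so counting each shared vertex once the boundary has gcd(16,4) + gcd(1,10) + gcd(15,6) = 4+1+3 = 8.
Pick's theorem gives I = A − B/2 + 1 = 78 − 8/2 + 1 = 75.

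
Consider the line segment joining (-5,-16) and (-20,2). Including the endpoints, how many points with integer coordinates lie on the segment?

4

The number of lattice points on a segment between lattice points is gcd(|Δx|,|Δy|) + 1 = gcd(15,18) + 1 = 3 + 1 = 4.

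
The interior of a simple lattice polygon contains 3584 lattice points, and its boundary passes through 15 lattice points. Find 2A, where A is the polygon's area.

By Pick's theorem, A = I + B/2 − 1 = 3584 + 15/2 − 1 = 7181/2.
Hence 2A = 7181.

7181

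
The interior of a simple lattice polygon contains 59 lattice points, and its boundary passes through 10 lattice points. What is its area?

Pick's theorem states A = I + B/2 − 1, so A = 59 + 10/2 − 1 = 63.

63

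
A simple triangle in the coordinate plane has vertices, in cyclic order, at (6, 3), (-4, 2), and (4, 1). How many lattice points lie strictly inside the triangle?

8

Using the shoelace formula, 2A = |(6·2 − (-4)·3) + ((-4)·1 − 4·2) + (4·3 − 6·1)| = 18, so the area is 9.
Along each edge there are gcd(|Δx|,|Δy|)+1 lattice points, so counting each shared vertex once the boundary has gcd(10,1) + gcd(8,1) + gcd(2,2) = 1+1+2 = 4.
By Pick's theorem A = I + B/2 − 1, so I = 9 − 4/2 + 1 = 8.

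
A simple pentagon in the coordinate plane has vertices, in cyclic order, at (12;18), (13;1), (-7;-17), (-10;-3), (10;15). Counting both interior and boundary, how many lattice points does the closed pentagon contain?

357

By the shoelace formula, twice the signed area is |[12·1 − 13·18] + [13·(-17) − (-7)·1] + [(-7)·(-3) − (-10)·(-17)] + [(-10)·15 − 10·(-3)] + [10·18 − 12·15]| = 705, so the area is 352.5.
The number of boundary lattice points is Σ gcd(|Δx|,|Δy|) = gcd(1,17) + gcd(20,18) + gcd(3,14) + gcd(20,18) + gcd(2,3) = 1+2+1+2+1 = 7.
Pick's theorem gives I = A − B/2 + 1 = 352.5 − 7/2 + 1 = 350, so the closed region contains I + B = 350 + 7 = 357 lattice points.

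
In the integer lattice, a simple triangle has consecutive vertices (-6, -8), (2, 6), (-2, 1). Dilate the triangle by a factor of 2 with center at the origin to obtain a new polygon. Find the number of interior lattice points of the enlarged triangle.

Using the shoelace formula, 2A = |[(-6)·6 − 2·(-8)] + [2·1 − (-2)·6] + [(-2)·(-8) − (-6)·1]| = 16, so the area is 8.
The number of boundary lattice points is Σ gcd(|Δx|,|Δy|) = gcd(8,14) + gcd(4,5) + gcd(4,9) = 2+1+1 = 4.
Scaling by 2 multiplies the area by 2² = 4 (so the new area is 32) and multiplies the boundary lattice-point count by 2, giving 8.
By Pick's theorem, the interior count of the dilated polygon is 32 − 8/2 + 1 = 29.

29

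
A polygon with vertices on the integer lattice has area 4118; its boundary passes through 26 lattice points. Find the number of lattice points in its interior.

4106

From Pick's theorem, I = A − B/2 + 1 = 4118 − 26/2 + 1 = 4106.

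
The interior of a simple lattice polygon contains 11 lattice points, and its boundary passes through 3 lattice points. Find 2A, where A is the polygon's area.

By Pick's theorem, A = I + B/2 − 1 = 11 + 3/2 − 1 = 23/2.
Hence 2A = 23.

23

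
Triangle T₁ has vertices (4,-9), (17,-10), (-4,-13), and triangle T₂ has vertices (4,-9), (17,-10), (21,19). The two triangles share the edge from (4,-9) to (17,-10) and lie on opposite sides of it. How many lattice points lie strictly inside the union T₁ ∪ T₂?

The union is the simple quadrilateral with vertices (4,-9), (-4,-13), (17,-10), (21,19) in order.
Using the shoelace formula, 2A = |[4·(-13) − (-4)·(-9)] + [(-4)·(-10) − 17·(-13)] + [17·19 − 21·(-10)] + [21·(-9) − 4·19]| = 441, so the area is 220.5.
The number of boundary lattice points is Σ gcd(|Δx|,|Δy|) = gcd(8,4) + gcd(21,3) + gcd(4,29) + gcd(17,28) = 4+3+1+1 = 9.
By Pick's theorem I = A − B/2 + 1 = 220.5 − 9/2 + 1 = 217.

217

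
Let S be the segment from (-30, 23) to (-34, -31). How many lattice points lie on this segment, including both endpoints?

The number of lattice points on a segment between lattice points is gcd(|Δx|,|Δy|) + 1 = gcd(4,54) + 1 = 2 + 1 = 3.

3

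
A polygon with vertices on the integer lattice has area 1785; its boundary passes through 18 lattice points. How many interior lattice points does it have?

1777

Pick's theorem A = I + B/2 − 1 rearranges to I = A − B/2 + 1 = 1785 − 18/2 + 1 = 1777.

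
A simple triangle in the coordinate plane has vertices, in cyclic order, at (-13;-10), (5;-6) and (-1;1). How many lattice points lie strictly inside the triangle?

74

The shoelace formula gives twice the area as |((-13)·(-6) − 5·(-10)) + (5·1 − (-1)·(-6)) + ((-1)·(-10) − (-13)·1)| = 150, so the area is 75.
Summing gcd(|Δx|,|Δy|) over the edges gives the boundary count: gcd(18,4) + gcd(6,7) + gcd(12,11) = 2+1+1 = 4.
By Pick's theorem A = I + B/2 − 1, so I = 75 − 4/2 + 1 = 74.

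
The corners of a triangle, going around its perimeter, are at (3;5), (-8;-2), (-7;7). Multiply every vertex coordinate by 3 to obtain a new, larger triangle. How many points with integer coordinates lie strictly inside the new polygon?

The shoelace formula gives twice the area as |(3·(-2) − (-8)·5) + ((-8)·7 − (-7)·(-2)) + ((-7)·5 − 3·7)| = 92, so the area is 46.
The number of boundary lattice points is Σ gcd(|Δx|,|Δy|) = gcd(11,7) + gcd(1,9) + gcd(10,2) = 1+1+2 = 4.
Scaling by 3 multiplies the area by 3² = 9 (so the new area is 414) and multiplies the boundary lattice-point count by 3, giving 12.
By Pick's theorem, the interior count of the dilated polygon is 414 − 12/2 + 1 = 409.

409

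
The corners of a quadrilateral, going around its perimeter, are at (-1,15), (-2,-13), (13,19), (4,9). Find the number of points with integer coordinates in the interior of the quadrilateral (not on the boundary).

141

Using the shoelace formula, 2A = |((-1)·(-13) − (-2)·15) + ((-2)·19 − 13·(-13)) + (13·9 − 4·19) + (4·15 − (-1)·9)| = 284, so the area is 142.
Along each edge there are gcd(|Δx|,|Δy|)+1 lattice points, so counting each shared vertex once the boundary has gcd(1,28) + gcd(15,32) + gcd(9,10) + gcd(5,6) = 1+1+1+1 = 4.
By Pick's theorem A = I + B/2 − 1, so I = 142 − 4/2 + 1 = 141.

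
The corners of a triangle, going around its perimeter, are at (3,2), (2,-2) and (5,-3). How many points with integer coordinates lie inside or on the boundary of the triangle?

9

Using the shoelace formula, 2A = |(3·(-2) − 2·2) + (2·(-3) − 5·(-2)) + (5·2 − 3·(-3))| = 13, so the area is 13/2.
The number of boundary lattice points is Σ gcd(|Δx|,|Δy|) = gcd(1,4) + gcd(3,1) + gcd(2,5) = 1+1+1 = 3.
Pick's theorem gives I = A − B/2 + 1 = 13/2 − 3/2 + 1 = 6, so the closed region contains I + B = 6 + 3 = 9 lattice points.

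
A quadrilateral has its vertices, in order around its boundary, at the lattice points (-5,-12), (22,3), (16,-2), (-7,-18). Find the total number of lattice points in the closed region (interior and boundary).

80

By the shoelace formula, twice the signed area is |[(-5)·3 − 22·(-12)] + [22·(-2) − 16·3] + [16·(-18) − (-7)·(-2)] + [(-7)·(-12) − (-5)·(-18)]| = 151, so the area is 151/2.
Summing gcd(|Δx|,|Δy|) over the edges gives the boundary count: gcd(27,15) + gcd(6,5) + gcd(23,16) + gcd(2,6) = 3+1+1+2 = 7.
Pick's theorem gives I = A − B/2 + 1 = 151/2 − 7/2 + 1 = 73, so the closed region contains I + B = 73 + 7 = 80 lattice points.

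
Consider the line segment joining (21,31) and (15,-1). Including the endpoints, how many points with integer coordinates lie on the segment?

The number of lattice points on a segment between lattice points is gcd(|Δx|,|Δy|) + 1 = gcd(6,32) + 1 = 2 + 1 = 3.

3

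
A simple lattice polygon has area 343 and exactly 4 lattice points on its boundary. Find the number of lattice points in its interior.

From Pick's theorem, I = A − B/2 + 1 = 343 − 4/2 + 1 = 342.

342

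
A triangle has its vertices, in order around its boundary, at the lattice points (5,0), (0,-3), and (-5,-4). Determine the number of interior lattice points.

Using the shoelace formula, 2A = |(5·(-3) − 0·0) + (0·(-4) − (-5)·(-3)) + ((-5)·0 − 5·(-4))| = 10, so the area is 5.
Along each edge there are gcd(|Δx|,|Δy|)+1 lattice points, so counting each shared vertex once the boundary has gcd(5,3) + gcd(5,1) + gcd(10,4) = 1+1+2 = 4.
Pick's theorem gives I = A − B/2 + 1 = 5 − 4/2 + 1 = 4.

4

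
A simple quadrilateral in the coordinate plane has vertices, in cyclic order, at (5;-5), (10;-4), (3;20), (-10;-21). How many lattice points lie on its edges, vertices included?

Summing gcd(|Δx|,|Δy|) over the edges gives the boundary count: gcd(5,1) + gcd(7,24) + gcd(13,41) + gcd(15,16) = 1+1+1+1 = 4.

4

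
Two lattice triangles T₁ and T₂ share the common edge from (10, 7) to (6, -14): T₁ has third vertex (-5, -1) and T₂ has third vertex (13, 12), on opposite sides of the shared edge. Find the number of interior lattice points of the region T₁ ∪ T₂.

The union is the simple quadrilateral with vertices (10, 7), (-5, -1), (6, -14), (13, 12) in order.
By the shoelace formula, twice the signed area is |[10·(-1) − (-5)·7] + [(-5)·(-14) − 6·(-1)] + [6·12 − 13·(-14)] + [13·7 − 10·12]| = 326, so the area is 163.
Along each edge there are gcd(|Δx|,|Δy|)+1 lattice points, so counting each shared vertex once the boundary has gcd(15,8) + gcd(11,13) + gcd(7,26) + gcd(3,5) = 1+1+1+1 = 4.
By Pick's theorem I = A − B/2 + 1 = 163 − 4/2 + 1 = 162.

162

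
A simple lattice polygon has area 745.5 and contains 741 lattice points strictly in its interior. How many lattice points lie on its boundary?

11

Pick's theorem gives A = I + B/2 − 1, so B = 2(A − I + 1) = 2(745.5 − 741 + 1) = 11.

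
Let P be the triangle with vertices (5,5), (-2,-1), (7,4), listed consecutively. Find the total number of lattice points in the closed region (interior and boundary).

By the shoelace formula, twice the signed area is |(5·(-1) − (-2)·5) + ((-2)·4 − 7·(-1)) + (7·5 − 5·4)| = 19, so the area is 19/2.
Along each edge there are gcd(|Δx|,|Δy|)+1 lattice points, so counting each shared vertex once the boundary has gcd(7,6) + gcd(9,5) + gcd(2,1) = 1+1+1 = 3.
Pick's theorem gives I = A − B/2 + 1 = 19/2 − 3/2 + 1 = 9, so the closed region contains I + B = 9 + 3 = 12 lattice points.

12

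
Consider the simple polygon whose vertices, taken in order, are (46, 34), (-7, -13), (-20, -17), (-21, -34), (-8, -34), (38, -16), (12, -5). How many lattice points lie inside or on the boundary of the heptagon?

1173

The shoelace formula gives twice the area as |(46·(-13) − (-7)·34) + ((-7)·(-17) − (-20)·(-13)) + ((-20)·(-34) − (-21)·(-17)) + ((-21)·(-34) − (-8)·(-34)) + ((-8)·(-16) − 38·(-34)) + (38·(-5) − 12·(-16)) + (12·34 − 46·(-5))| = 2324, so the area is 1162.
Along each edge there are gcd(|Δx|,|Δy|)+1 lattice points, so counting each shared vertex once the boundary has gcd(53,47) + gcd(13,4) + gcd(1,17) + gcd(13,0) + gcd(46,18) + gcd(26,11) + gcd(34,39) = 1+1+1+13+2+1+1 = 20.
Pick's theorem gives I = A − B/2 + 1 = 1162 − 20/2 + 1 = 1153, so the closed region contains I + B = 1153 + 20 = 1173 lattice points.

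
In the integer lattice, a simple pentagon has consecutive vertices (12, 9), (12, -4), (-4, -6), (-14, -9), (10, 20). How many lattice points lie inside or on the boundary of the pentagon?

326

Using the shoelace formula, 2A = |(12·(-4) − 12·9) + (12·(-6) − (-4)·(-4)) + ((-4)·(-9) − (-14)·(-6)) + ((-14)·20 − 10·(-9)) + (10·9 − 12·20)| = 632, so the area is 316.
Summing gcd(|Δx|,|Δy|) over the edges gives the boundary count: gcd(0,13) + gcd(16,2) + gcd(10,3) + gcd(24,29) + gcd(2,11) = 13+2+1+1+1 = 18.
Pick's theorem gives I = A − B/2 + 1 = 316 − 18/2 + 1 = 308, so the closed region contains I + B = 308 + 18 = 326 lattice points.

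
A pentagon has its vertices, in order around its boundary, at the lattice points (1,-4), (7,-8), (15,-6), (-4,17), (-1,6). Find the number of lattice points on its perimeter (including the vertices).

8

The number of boundary lattice points is Σ gcd(|Δx|,|Δy|) = gcd(6,4) + gcd(8,2) + gcd(19,23) + gcd(3,11) + gcd(2,10) = 2+2+1+1+2 = 8.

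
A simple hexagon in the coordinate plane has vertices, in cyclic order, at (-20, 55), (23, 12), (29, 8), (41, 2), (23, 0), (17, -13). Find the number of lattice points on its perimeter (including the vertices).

Summing gcd(|Δx|,|Δy|) over the edges gives the boundary count: gcd(43,43) + gcd(6,4) + gcd(12,6) + gcd(18,2) + gcd(6,13) + gcd(37,68) = 43+2+6+2+1+1 = 55.

55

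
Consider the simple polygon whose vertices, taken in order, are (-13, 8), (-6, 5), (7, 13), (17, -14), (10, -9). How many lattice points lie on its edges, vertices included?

Along each edge there are gcd(|Δx|,|Δy|)+1 lattice points, so counting each shared vertex once the boundary has gcd(7,3) + gcd(13,8) + gcd(10,27) + gcd(7,5) + gcd(23,17) = 1+1+1+1+1 = 5.

5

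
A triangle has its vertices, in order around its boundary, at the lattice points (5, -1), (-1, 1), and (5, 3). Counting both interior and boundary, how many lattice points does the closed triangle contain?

17

By the shoelace formula, twice the signed area is |[5·1 − (-1)·(-1)] + [(-1)·3 − 5·1] + [5·(-1) − 5·3]| = 24, so the area is 12.
Summing gcd(|Δx|,|Δy|) over the edges gives the boundary count: gcd(6,2) + gcd(6,2) + gcd(0,4) = 2+2+4 = 8.
Pick's theorem gives I = A − B/2 + 1 = 12 − 8/2 + 1 = 9, so the closed region contains I + B = 9 + 8 = 17 lattice points.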